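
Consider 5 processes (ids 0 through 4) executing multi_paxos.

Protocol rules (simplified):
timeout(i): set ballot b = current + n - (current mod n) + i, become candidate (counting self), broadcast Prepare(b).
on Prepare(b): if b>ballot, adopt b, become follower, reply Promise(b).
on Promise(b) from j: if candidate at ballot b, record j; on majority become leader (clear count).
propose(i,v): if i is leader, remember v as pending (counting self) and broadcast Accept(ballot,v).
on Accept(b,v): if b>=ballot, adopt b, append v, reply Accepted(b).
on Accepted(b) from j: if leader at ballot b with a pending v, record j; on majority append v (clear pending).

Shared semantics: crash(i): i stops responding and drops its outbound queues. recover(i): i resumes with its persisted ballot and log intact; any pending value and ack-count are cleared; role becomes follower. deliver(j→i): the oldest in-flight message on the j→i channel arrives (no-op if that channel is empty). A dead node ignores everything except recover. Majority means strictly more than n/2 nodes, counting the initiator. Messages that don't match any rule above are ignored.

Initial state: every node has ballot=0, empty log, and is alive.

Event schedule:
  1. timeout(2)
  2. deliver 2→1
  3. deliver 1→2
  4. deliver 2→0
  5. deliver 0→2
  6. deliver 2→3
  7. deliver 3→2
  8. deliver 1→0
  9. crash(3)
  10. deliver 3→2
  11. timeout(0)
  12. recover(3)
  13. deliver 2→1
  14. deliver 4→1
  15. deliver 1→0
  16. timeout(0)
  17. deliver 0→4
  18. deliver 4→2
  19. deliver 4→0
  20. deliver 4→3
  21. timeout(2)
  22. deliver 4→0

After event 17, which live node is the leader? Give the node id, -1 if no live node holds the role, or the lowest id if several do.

1. timeout(2):  <2:cand b7 ->
2. deliver 2→1:  <1:foll b7 ->
3. deliver 1→2:  nop
4. deliver 2→0:  <0:foll b7 ->
5. deliver 0→2:  <2:lead b7 ->
6. deliver 2→3:  <3:foll b7 ->
7. deliver 3→2:  nop
8. deliver 1→0:  nop
9. crash(3):  <3:✗foll b7 ->
10. deliver 3→2:  nop
11. timeout(0):  <0:cand b10 ->
12. recover(3):  <3:foll b7 ->
13. deliver 2→1:  nop
14. deliver 4→1:  nop
15. deliver 1→0:  nop
16. timeout(0):  <0:cand b15 ->
17. deliver 0→4:  <4:foll b10 ->

2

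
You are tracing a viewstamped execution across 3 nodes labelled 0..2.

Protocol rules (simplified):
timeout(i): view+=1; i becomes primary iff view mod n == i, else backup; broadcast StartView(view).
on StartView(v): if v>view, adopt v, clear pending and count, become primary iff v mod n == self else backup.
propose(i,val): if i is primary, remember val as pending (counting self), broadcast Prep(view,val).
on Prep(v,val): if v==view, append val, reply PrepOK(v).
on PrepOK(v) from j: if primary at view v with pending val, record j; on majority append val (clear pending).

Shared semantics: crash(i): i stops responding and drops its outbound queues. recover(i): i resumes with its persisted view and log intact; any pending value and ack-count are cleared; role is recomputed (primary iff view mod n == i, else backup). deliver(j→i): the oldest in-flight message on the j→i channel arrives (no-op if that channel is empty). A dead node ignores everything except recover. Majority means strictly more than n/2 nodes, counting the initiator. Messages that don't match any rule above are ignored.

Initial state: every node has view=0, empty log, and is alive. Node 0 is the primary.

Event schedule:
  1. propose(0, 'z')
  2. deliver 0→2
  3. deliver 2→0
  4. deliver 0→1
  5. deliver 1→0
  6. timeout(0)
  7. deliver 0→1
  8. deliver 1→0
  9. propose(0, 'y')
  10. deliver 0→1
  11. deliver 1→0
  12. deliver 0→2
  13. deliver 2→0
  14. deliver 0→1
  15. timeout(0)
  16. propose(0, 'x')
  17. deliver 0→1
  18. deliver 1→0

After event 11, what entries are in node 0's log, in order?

after 1 — propose(0,'z'): ·
after 2 — deliver 0→2: n2:back/v0/[z]
after 3 — deliver 2→0: n0:prim/v0/[z]
after 4 — deliver 0→1: n1:back/v0/[z]
after 5 — deliver 1→0: ·
after 6 — timeout(0): n0:back/v1/[z]
after 7 — deliver 0→1: n1:prim/v1/[z]
after 8 — deliver 1→0: ·
after 9 — propose(0,'y'): ·
after 10 — deliver 0→1: ·
after 11 — deliver 1→0: ·

z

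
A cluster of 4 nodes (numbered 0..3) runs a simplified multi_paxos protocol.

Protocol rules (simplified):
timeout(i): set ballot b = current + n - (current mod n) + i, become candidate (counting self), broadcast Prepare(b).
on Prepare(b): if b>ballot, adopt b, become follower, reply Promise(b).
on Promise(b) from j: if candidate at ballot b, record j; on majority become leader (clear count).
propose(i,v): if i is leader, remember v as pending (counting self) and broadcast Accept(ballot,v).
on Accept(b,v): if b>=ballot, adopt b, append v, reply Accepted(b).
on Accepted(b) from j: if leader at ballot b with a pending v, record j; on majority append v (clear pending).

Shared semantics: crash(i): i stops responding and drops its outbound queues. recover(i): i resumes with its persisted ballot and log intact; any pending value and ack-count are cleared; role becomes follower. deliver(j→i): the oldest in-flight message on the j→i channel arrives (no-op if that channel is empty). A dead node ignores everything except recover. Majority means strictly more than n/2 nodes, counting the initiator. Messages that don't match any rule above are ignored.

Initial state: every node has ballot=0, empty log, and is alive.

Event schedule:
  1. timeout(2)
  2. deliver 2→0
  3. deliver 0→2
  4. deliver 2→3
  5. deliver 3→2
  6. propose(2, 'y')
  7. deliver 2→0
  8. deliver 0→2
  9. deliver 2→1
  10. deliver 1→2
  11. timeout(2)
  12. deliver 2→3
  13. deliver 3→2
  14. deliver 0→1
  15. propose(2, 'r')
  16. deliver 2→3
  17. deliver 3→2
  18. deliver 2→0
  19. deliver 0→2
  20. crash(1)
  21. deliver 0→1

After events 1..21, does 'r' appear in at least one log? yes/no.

1. timeout(2):  <2:cand b6 ->
2. deliver 2→0:  <0:foll b6 ->
3. deliver 0→2:  nop
4. deliver 2→3:  <3:foll b6 ->
5. deliver 3→2:  <2:lead b6 ->
6. propose(2,'y'):  nop
7. deliver 2→0:  <0:foll b6 y>
8. deliver 0→2:  nop
9. deliver 2→1:  <1:foll b6 ->
10. deliver 1→2:  nop
11. timeout(2):  <2:cand b10 ->
12. deliver 2→3:  <3:foll b6 y>
13. deliver 3→2:  nop
14. deliver 0→1:  nop
15. propose(2,'r'):  nop
16. deliver 2→3:  <3:foll b10 y>
17. deliver 3→2:  nop
18. deliver 2→0:  <0:foll b10 y>
19. deliver 0→2:  <2:lead b10 ->
20. crash(1):  <1:✗foll b6 ->
21. deliver 0→1:  nop

no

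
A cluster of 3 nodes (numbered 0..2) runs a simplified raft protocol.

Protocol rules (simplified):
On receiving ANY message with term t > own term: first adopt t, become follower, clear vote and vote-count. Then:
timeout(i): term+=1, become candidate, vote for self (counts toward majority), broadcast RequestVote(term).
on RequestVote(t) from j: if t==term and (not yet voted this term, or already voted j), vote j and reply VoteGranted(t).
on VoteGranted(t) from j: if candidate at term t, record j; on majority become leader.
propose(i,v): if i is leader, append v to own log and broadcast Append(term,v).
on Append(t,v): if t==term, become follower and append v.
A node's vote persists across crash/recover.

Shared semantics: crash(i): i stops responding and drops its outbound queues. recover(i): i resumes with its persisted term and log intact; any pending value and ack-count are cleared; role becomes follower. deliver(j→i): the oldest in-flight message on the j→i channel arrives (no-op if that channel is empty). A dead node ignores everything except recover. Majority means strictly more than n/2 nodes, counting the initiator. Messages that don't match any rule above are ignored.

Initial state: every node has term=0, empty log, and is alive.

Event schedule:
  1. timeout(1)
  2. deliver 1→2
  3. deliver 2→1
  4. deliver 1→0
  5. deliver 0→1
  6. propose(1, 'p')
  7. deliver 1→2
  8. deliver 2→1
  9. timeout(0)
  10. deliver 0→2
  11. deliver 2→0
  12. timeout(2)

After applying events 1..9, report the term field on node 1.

step 1 timeout(1): 1={cand,t=1,log=-}
step 2 deliver 1→2: 2={foll,t=1,log=-}
step 3 deliver 2→1: 1={lead,t=1,log=-}
step 4 deliver 1→0: 0={foll,t=1,log=-}
step 5 deliver 0→1: —
step 6 propose(1,'p'): 1={lead,t=1,log=p}
step 7 deliver 1→2: 2={foll,t=1,log=p}
step 8 deliver 2→1: —
step 9 timeout(0): 0={cand,t=2,log=-}

1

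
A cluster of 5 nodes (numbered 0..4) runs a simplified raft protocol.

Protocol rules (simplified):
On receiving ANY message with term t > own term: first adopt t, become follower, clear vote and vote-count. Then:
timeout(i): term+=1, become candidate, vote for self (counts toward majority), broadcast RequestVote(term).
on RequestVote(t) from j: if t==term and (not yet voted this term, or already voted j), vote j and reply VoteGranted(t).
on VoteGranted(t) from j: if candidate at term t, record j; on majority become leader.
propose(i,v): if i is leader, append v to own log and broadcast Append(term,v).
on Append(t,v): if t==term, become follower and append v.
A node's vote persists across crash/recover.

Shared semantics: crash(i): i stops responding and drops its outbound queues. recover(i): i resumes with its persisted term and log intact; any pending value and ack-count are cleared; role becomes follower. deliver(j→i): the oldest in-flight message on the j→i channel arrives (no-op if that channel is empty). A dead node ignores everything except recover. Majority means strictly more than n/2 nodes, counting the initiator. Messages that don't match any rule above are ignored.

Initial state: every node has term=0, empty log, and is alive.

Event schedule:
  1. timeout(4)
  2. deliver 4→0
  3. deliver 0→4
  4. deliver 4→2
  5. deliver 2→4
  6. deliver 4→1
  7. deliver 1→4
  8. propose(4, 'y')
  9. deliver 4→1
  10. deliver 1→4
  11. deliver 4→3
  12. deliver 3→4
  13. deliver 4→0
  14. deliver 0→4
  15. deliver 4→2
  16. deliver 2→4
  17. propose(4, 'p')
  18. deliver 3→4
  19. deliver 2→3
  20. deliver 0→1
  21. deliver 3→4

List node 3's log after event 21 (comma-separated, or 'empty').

step 1 timeout(4): 4={cand,t=1,log=-}
step 2 deliver 4→0: 0={foll,t=1,log=-}
step 3 deliver 0→4: —
step 4 deliver 4→2: 2={foll,t=1,log=-}
step 5 deliver 2→4: 4={lead,t=1,log=-}
step 6 deliver 4→1: 1={foll,t=1,log=-}
step 7 deliver 1→4: —
step 8 propose(4,'y'): 4={lead,t=1,log=y}
step 9 deliver 4→1: 1={foll,t=1,log=y}
step 10 deliver 1→4: —
step 11 deliver 4→3: 3={foll,t=1,log=-}
step 12 deliver 3→4: —
step 13 deliver 4→0: 0={foll,t=1,log=y}
step 14 deliver 0→4: —
step 15 deliver 4→2: 2={foll,t=1,log=y}
step 16 deliver 2→4: —
step 17 propose(4,'p'): 4={lead,t=1,log=y,p}
step 18 deliver 3→4: —
step 19 deliver 2→3: —
step 20 deliver 0→1: —
step 21 deliver 3→4: —

empty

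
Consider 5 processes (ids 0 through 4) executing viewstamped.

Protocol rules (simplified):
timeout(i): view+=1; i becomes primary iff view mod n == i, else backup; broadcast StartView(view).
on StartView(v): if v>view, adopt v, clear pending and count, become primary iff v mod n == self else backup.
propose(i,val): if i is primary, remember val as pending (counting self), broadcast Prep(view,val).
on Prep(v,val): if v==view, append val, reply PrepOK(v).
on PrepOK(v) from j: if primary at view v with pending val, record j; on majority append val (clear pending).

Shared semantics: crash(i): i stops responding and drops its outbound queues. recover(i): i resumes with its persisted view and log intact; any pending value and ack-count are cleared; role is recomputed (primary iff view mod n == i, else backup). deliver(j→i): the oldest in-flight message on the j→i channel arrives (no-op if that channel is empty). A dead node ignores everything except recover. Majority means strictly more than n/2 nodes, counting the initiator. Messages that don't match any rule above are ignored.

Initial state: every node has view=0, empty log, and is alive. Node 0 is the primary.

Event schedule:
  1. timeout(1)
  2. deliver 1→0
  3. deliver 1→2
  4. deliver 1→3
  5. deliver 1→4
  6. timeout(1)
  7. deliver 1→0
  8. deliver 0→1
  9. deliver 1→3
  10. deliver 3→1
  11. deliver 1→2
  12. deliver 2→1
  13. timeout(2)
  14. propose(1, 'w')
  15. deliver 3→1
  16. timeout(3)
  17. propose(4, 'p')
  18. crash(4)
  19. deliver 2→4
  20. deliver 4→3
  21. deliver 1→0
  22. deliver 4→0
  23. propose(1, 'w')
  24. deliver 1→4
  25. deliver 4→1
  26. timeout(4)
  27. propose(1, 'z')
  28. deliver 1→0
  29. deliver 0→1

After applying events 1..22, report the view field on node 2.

[1] timeout(1) → N1(prim v1 [-])
[2] deliver 1→0 → N0(back v1 [-])
[3] deliver 1→2 → N2(back v1 [-])
[4] deliver 1→3 → N3(back v1 [-])
[5] deliver 1→4 → N4(back v1 [-])
[6] timeout(1) → N1(back v2 [-])
[7] deliver 1→0 → N0(back v2 [-])
[8] deliver 0→1 → ∅
[9] deliver 1→3 → N3(back v2 [-])
[10] deliver 3→1 → ∅
[11] deliver 1→2 → N2(prim v2 [-])
[12] deliver 2→1 → ∅
[13] timeout(2) → N2(back v3 [-])
[14] propose(1,'w') → ∅
[15] deliver 3→1 → ∅
[16] timeout(3) → N3(prim v3 [-])
[17] propose(4,'p') → ∅
[18] crash(4) → N4(✗back v1 [-])
[19] deliver 2→4 → ∅
[20] deliver 4→3 → ∅
[21] deliver 1→0 → ∅
[22] deliver 4→0 → ∅

3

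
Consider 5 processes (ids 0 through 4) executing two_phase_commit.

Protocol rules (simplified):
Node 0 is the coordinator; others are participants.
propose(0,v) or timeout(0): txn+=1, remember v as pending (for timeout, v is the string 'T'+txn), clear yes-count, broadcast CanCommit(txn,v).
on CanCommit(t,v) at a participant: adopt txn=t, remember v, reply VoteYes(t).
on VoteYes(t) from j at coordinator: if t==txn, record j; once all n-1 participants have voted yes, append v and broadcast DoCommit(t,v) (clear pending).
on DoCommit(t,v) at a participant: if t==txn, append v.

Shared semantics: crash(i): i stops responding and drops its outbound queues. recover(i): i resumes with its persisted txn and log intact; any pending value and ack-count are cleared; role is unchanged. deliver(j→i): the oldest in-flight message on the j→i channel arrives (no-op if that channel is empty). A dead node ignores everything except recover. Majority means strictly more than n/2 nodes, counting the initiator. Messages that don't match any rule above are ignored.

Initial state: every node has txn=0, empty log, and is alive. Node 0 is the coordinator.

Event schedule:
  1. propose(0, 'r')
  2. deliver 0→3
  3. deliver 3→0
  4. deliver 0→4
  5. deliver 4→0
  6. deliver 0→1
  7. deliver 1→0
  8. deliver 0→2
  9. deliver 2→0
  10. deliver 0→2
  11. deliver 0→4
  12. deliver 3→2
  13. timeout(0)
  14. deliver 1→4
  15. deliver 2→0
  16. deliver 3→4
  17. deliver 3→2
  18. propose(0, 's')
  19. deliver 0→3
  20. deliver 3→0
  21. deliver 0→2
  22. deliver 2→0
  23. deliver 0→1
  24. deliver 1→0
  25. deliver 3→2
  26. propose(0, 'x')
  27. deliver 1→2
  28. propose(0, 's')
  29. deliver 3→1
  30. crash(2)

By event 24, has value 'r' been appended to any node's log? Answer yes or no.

yes

[1] propose(0,'r') → N0(coor t1 [-])
[2] deliver 0→3 → N3(part t1 [-])
[3] deliver 3→0 → ∅
[4] deliver 0→4 → N4(part t1 [-])
[5] deliver 4→0 → ∅
[6] deliver 0→1 → N1(part t1 [-])
[7] deliver 1→0 → ∅
[8] deliver 0→2 → N2(part t1 [-])
[9] deliver 2→0 → N0(coor t1 [r])
[10] deliver 0→2 → N2(part t1 [r])
[11] deliver 0→4 → N4(part t1 [r])
[12] deliver 3→2 → ∅
[13] timeout(0) → N0(coor t2 [r])
[14] deliver 1→4 → ∅
[15] deliver 2→0 → ∅
[16] deliver 3→4 → ∅
[17] deliver 3→2 → ∅
[18] propose(0,'s') → N0(coor t3 [r])
[19] deliver 0→3 → N3(part t1 [r])
[20] deliver 3→0 → ∅
[21] deliver 0→2 → N2(part t2 [r])
[22] deliver 2→0 → ∅
[23] deliver 0→1 → N1(part t1 [r])
[24] deliver 1→0 → ∅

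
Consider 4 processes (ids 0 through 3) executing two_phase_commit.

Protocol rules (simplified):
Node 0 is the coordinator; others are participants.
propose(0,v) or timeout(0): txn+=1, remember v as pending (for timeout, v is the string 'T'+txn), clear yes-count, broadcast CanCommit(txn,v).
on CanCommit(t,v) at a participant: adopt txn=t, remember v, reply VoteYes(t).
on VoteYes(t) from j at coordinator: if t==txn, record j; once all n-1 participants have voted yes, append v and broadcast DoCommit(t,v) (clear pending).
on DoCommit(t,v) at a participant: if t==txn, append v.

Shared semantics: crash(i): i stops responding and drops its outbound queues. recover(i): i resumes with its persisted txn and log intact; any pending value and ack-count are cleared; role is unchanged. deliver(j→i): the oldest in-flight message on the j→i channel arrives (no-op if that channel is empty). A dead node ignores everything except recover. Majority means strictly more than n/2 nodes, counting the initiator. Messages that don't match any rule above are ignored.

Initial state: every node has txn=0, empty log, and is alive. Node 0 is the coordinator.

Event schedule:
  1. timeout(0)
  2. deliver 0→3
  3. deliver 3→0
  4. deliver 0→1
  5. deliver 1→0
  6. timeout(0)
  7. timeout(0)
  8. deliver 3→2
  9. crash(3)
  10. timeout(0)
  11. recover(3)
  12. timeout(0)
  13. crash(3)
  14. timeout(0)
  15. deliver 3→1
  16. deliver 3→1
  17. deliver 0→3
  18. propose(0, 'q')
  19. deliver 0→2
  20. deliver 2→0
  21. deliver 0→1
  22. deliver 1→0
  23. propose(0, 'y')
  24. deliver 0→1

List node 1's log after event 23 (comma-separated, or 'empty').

empty

1. timeout(0):  <0:coor t1 ->
2. deliver 0→3:  <3:part t1 ->
3. deliver 3→0:  nop
4. deliver 0→1:  <1:part t1 ->
5. deliver 1→0:  nop
6. timeout(0):  <0:coor t2 ->
7. timeout(0):  <0:coor t3 ->
8. deliver 3→2:  nop
9. crash(3):  <3:✗part t1 ->
10. timeout(0):  <0:coor t4 ->
11. recover(3):  <3:part t1 ->
12. timeout(0):  <0:coor t5 ->
13. crash(3):  <3:✗part t1 ->
14. timeout(0):  <0:coor t6 ->
15. deliver 3→1:  nop
16. deliver 3→1:  nop
17. deliver 0→3:  nop
18. propose(0,'q'):  <0:coor t7 ->
19. deliver 0→2:  <2:part t1 ->
20. deliver 2→0:  nop
21. deliver 0→1:  <1:part t2 ->
22. deliver 1→0:  nop
23. propose(0,'y'):  <0:coor t8 ->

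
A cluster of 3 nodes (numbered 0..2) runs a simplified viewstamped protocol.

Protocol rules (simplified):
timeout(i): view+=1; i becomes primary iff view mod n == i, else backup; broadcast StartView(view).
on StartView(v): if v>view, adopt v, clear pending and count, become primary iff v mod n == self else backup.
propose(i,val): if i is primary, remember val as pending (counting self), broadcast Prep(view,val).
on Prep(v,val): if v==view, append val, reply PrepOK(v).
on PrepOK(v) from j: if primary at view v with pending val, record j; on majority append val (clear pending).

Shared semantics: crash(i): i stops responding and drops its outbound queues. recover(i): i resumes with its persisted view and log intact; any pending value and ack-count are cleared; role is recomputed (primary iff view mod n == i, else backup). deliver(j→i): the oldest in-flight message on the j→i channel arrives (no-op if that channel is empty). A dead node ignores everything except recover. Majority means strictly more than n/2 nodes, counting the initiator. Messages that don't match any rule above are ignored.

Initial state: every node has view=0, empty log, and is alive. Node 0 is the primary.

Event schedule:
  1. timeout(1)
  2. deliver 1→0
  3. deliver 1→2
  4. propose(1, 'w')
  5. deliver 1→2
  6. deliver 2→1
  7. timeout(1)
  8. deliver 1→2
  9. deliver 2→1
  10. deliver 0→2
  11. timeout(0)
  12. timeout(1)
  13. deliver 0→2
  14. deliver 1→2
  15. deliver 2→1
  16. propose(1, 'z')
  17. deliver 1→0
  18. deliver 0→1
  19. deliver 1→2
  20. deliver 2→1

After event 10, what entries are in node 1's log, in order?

w

step 1 timeout(1): 1={prim,v=1,log=-}
step 2 deliver 1→0: 0={back,v=1,log=-}
step 3 deliver 1→2: 2={back,v=1,log=-}
step 4 propose(1,'w'): —
step 5 deliver 1→2: 2={back,v=1,log=w}
step 6 deliver 2→1: 1={prim,v=1,log=w}
step 7 timeout(1): 1={back,v=2,log=w}
step 8 deliver 1→2: 2={prim,v=2,log=w}
step 9 deliver 2→1: —
step 10 deliver 0→2: —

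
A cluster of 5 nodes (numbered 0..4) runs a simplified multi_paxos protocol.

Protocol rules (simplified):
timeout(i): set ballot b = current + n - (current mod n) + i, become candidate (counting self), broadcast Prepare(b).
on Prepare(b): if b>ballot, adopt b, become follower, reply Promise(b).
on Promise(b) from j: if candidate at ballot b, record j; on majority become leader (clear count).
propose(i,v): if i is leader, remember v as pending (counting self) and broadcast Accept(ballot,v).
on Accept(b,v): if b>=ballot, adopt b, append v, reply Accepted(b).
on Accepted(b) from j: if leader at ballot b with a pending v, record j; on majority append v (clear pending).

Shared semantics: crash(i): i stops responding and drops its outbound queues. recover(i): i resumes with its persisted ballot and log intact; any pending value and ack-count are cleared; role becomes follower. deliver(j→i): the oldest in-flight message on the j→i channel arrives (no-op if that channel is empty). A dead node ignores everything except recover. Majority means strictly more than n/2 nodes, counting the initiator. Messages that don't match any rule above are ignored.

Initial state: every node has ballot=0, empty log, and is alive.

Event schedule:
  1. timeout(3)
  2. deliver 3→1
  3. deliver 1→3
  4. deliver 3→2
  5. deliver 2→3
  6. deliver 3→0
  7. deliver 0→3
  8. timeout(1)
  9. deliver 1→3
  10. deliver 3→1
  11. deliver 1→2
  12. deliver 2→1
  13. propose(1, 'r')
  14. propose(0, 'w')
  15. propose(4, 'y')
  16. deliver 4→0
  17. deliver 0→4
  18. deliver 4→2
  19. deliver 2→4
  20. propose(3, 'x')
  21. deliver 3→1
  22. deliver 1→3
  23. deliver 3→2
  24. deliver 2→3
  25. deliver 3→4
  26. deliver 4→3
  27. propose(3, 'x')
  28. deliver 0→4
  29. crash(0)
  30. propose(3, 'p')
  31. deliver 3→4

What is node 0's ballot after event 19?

e1 timeout(3): 3[cand,b=8,-]
e2 deliver 3→1: 1[foll,b=8,-]
e3 deliver 1→3: ·
e4 deliver 3→2: 2[foll,b=8,-]
e5 deliver 2→3: 3[lead,b=8,-]
e6 deliver 3→0: 0[foll,b=8,-]
e7 deliver 0→3: ·
e8 timeout(1): 1[cand,b=11,-]
e9 deliver 1→3: 3[foll,b=11,-]
e10 deliver 3→1: ·
e11 deliver 1→2: 2[foll,b=11,-]
e12 deliver 2→1: 1[lead,b=11,-]
e13 propose(1,'r'): ·
e14 propose(0,'w'): ·
e15 propose(4,'y'): ·
e16 deliver 4→0: ·
e17 deliver 0→4: ·
e18 deliver 4→2: ·
e19 deliver 2→4: ·

8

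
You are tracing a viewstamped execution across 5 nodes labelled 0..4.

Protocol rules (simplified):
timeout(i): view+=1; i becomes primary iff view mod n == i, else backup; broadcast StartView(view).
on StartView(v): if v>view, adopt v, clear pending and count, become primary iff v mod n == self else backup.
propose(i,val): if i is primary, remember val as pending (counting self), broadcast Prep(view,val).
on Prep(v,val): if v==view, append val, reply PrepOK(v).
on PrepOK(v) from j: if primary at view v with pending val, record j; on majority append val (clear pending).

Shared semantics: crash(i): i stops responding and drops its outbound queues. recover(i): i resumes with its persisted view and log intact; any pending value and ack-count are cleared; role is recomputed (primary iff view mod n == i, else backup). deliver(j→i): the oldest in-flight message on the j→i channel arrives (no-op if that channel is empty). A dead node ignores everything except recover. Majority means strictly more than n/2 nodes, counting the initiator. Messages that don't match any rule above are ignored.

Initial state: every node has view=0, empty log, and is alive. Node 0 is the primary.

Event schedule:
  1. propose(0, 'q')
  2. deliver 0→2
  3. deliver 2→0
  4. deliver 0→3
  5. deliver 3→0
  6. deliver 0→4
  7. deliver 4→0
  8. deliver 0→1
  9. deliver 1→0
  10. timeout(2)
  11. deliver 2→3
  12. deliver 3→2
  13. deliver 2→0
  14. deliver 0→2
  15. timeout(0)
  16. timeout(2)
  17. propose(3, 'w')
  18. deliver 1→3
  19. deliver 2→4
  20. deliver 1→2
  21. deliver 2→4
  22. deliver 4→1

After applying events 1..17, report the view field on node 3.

1

[1] propose(0,'q') → ∅
[2] deliver 0→2 → N2(back v0 [q])
[3] deliver 2→0 → ∅
[4] deliver 0→3 → N3(back v0 [q])
[5] deliver 3→0 → N0(prim v0 [q])
[6] deliver 0→4 → N4(back v0 [q])
[7] deliver 4→0 → ∅
[8] deliver 0→1 → N1(back v0 [q])
[9] deliver 1→0 → ∅
[10] timeout(2) → N2(back v1 [q])
[11] deliver 2→3 → N3(back v1 [q])
[12] deliver 3→2 → ∅
[13] deliver 2→0 → N0(back v1 [q])
[14] deliver 0→2 → ∅
[15] timeout(0) → N0(back v2 [q])
[16] timeout(2) → N2(prim v2 [q])
[17] propose(3,'w') → ∅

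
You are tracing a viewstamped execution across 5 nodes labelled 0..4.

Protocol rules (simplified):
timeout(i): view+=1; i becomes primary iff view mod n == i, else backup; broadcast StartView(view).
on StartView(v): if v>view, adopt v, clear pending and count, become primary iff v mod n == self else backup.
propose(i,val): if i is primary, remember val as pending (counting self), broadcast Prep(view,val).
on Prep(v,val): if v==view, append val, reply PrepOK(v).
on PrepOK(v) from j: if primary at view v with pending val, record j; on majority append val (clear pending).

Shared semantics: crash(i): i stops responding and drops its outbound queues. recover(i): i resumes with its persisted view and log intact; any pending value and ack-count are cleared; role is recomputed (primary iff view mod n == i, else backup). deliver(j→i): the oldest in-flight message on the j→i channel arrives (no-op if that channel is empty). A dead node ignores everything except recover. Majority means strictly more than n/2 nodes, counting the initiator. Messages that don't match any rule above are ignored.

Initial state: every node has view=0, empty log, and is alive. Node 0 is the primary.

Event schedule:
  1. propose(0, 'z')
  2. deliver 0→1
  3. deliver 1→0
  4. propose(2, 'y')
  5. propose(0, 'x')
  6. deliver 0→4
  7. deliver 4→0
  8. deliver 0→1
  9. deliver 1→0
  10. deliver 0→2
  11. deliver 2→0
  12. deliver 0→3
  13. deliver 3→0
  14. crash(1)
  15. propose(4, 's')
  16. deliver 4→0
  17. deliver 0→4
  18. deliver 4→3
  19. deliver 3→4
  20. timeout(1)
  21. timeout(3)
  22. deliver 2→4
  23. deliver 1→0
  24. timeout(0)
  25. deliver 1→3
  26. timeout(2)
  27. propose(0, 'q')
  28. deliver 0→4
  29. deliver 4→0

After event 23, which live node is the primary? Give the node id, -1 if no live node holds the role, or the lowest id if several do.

after 1 — propose(0,'z'): ·
after 2 — deliver 0→1: n1:back/v0/[z]
after 3 — deliver 1→0: ·
after 4 — propose(2,'y'): ·
after 5 — propose(0,'x'): ·
after 6 — deliver 0→4: n4:back/v0/[z]
after 7 — deliver 4→0: ·
after 8 — deliver 0→1: n1:back/v0/[z,x]
after 9 — deliver 1→0: n0:prim/v0/[x]
after 10 — deliver 0→2: n2:back/v0/[z]
after 11 — deliver 2→0: ·
after 12 — deliver 0→3: n3:back/v0/[z]
after 13 — deliver 3→0: ·
after 14 — crash(1): n1:✗back/v0/[z,x]
after 15 — propose(4,'s'): ·
after 16 — deliver 4→0: ·
after 17 — deliver 0→4: n4:back/v0/[z,x]
after 18 — deliver 4→3: ·
after 19 — deliver 3→4: ·
after 20 — timeout(1): ·
after 21 — timeout(3): n3:back/v1/[z]
after 22 — deliver 2→4: ·
after 23 — deliver 1→0: ·

0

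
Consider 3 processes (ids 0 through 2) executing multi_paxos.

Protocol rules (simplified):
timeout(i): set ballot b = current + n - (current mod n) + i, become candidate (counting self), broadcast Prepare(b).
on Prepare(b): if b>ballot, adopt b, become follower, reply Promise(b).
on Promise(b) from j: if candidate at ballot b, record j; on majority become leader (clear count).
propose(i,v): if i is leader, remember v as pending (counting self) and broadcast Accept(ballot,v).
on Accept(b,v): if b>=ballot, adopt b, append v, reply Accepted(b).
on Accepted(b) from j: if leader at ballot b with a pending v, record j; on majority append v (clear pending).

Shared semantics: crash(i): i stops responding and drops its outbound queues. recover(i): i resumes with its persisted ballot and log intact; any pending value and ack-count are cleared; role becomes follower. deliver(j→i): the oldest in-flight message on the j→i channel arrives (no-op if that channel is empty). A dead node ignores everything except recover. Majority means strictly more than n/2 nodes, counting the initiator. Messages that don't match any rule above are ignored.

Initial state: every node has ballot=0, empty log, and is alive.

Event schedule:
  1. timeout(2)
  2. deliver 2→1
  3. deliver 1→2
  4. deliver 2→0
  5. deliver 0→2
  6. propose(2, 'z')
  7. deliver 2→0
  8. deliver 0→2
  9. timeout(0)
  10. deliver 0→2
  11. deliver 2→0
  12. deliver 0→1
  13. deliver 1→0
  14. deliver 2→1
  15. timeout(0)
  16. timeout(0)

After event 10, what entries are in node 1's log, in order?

[1] timeout(2) → N2(cand b5 [-])
[2] deliver 2→1 → N1(foll b5 [-])
[3] deliver 1→2 → N2(lead b5 [-])
[4] deliver 2→0 → N0(foll b5 [-])
[5] deliver 0→2 → ∅
[6] propose(2,'z') → ∅
[7] deliver 2→0 → N0(foll b5 [z])
[8] deliver 0→2 → N2(lead b5 [z])
[9] timeout(0) → N0(cand b6 [z])
[10] deliver 0→2 → N2(foll b6 [z])

empty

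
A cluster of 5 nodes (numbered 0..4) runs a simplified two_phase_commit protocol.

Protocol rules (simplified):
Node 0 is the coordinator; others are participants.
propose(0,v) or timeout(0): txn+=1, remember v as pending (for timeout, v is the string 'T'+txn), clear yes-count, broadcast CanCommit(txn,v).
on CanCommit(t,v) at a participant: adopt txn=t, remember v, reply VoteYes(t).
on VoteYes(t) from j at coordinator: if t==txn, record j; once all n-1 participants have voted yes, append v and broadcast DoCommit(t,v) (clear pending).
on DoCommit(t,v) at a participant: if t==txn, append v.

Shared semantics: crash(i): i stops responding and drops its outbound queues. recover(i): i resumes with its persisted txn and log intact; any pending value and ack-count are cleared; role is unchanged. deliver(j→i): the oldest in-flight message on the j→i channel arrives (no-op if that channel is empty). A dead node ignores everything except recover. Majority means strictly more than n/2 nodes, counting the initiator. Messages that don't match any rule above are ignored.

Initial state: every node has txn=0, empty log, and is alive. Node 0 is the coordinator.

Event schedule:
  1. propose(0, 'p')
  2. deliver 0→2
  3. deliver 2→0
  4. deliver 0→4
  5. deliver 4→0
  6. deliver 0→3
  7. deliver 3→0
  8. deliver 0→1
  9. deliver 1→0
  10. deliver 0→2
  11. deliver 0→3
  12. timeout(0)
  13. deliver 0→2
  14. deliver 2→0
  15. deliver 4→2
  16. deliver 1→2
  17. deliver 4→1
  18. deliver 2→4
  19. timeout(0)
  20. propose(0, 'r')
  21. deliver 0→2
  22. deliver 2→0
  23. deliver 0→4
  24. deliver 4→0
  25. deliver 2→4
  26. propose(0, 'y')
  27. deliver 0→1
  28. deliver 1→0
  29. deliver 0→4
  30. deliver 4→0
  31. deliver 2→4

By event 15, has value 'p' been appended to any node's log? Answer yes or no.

yes

e1 propose(0,'p'): 0[coor,t=1,-]
e2 deliver 0→2: 2[part,t=1,-]
e3 deliver 2→0: ·
e4 deliver 0→4: 4[part,t=1,-]
e5 deliver 4→0: ·
e6 deliver 0→3: 3[part,t=1,-]
e7 deliver 3→0: ·
e8 deliver 0→1: 1[part,t=1,-]
e9 deliver 1→0: 0[coor,t=1,p]
e10 deliver 0→2: 2[part,t=1,p]
e11 deliver 0→3: 3[part,t=1,p]
e12 timeout(0): 0[coor,t=2,p]
e13 deliver 0→2: 2[part,t=2,p]
e14 deliver 2→0: ·
e15 deliver 4→2: ·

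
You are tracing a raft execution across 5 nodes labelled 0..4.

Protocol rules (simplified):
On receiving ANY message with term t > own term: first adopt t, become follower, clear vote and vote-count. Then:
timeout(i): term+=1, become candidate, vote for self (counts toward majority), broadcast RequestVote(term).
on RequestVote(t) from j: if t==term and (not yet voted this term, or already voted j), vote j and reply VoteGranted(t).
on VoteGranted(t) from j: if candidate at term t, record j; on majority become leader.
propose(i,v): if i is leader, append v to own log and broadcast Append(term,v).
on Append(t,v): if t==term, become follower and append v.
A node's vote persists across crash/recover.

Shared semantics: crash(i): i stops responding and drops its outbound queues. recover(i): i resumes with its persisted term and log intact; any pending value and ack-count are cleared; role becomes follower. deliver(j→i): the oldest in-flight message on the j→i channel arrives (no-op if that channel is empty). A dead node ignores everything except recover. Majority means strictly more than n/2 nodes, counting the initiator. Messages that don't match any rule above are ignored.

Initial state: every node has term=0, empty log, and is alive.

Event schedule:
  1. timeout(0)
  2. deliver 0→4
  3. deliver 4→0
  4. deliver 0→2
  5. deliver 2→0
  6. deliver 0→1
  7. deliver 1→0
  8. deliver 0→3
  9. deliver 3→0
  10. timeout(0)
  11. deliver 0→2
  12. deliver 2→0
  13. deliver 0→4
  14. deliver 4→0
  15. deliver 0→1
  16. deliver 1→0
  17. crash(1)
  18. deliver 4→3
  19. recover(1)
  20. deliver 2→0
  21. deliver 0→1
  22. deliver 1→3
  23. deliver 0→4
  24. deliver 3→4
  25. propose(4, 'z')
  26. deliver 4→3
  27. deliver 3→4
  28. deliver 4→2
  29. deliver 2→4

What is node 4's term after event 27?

2

1. timeout(0):  <0:cand t1 ->
2. deliver 0→4:  <4:foll t1 ->
3. deliver 4→0:  nop
4. deliver 0→2:  <2:foll t1 ->
5. deliver 2→0:  <0:lead t1 ->
6. deliver 0→1:  <1:foll t1 ->
7. deliver 1→0:  nop
8. deliver 0→3:  <3:foll t1 ->
9. deliver 3→0:  nop
10. timeout(0):  <0:cand t2 ->
11. deliver 0→2:  <2:foll t2 ->
12. deliver 2→0:  nop
13. deliver 0→4:  <4:foll t2 ->
14. deliver 4→0:  <0:lead t2 ->
15. deliver 0→1:  <1:foll t2 ->
16. deliver 1→0:  nop
17. crash(1):  <1:✗foll t2 ->
18. deliver 4→3:  nop
19. recover(1):  <1:foll t2 ->
20. deliver 2→0:  nop
21. deliver 0→1:  nop
22. deliver 1→3:  nop
23. deliver 0→4:  nop
24. deliver 3→4:  nop
25. propose(4,'z'):  nop
26. deliver 4→3:  nop
27. deliver 3→4:  nop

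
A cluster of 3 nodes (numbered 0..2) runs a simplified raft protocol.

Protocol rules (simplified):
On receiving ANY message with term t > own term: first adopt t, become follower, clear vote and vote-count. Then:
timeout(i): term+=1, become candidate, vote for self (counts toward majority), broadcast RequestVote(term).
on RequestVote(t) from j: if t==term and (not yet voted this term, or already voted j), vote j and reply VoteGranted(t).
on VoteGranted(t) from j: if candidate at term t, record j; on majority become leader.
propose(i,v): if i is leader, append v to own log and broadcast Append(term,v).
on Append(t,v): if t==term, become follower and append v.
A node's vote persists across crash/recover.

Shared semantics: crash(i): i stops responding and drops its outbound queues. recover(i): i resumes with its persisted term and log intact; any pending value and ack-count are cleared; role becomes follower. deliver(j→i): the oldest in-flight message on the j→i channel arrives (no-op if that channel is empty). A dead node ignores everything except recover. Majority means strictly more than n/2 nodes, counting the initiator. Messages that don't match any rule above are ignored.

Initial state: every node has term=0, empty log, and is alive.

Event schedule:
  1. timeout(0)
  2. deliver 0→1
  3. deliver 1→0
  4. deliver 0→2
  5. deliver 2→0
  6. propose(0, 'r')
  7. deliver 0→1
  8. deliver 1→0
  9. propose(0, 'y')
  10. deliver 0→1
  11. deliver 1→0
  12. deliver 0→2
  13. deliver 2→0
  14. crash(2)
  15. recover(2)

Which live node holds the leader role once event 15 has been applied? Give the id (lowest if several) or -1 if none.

0

1. timeout(0):  <0:cand t1 ->
2. deliver 0→1:  <1:foll t1 ->
3. deliver 1→0:  <0:lead t1 ->
4. deliver 0→2:  <2:foll t1 ->
5. deliver 2→0:  nop
6. propose(0,'r'):  <0:lead t1 r>
7. deliver 0→1:  <1:foll t1 r>
8. deliver 1→0:  nop
9. propose(0,'y'):  <0:lead t1 r,y>
10. deliver 0→1:  <1:foll t1 r,y>
11. deliver 1→0:  nop
12. deliver 0→2:  <2:foll t1 r>
13. deliver 2→0:  nop
14. crash(2):  <2:✗foll t1 r>
15. recover(2):  <2:foll t1 r>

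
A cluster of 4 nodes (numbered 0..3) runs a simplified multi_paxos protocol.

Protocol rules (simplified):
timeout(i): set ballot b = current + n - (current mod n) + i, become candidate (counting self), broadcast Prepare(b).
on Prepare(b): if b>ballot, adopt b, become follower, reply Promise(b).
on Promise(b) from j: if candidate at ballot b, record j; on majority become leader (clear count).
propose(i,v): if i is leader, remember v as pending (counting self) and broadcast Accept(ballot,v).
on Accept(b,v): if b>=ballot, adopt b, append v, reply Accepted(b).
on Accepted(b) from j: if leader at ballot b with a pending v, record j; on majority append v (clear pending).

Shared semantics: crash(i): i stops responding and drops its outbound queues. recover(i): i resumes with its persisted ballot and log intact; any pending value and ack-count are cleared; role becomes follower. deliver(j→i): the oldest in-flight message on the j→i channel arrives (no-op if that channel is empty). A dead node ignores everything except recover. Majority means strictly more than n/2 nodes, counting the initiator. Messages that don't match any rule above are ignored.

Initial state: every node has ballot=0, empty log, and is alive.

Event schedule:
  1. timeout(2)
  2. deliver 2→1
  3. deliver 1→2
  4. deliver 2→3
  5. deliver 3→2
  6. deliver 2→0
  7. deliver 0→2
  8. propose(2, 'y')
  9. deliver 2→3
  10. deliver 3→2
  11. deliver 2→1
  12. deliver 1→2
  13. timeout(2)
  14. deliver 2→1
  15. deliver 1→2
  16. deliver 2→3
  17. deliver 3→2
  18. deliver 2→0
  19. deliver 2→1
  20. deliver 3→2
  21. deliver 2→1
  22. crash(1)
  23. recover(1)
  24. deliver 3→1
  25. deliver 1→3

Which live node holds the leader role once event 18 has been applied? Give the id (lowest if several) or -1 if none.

2

1. timeout(2):  <2:cand b6 ->
2. deliver 2→1:  <1:foll b6 ->
3. deliver 1→2:  nop
4. deliver 2→3:  <3:foll b6 ->
5. deliver 3→2:  <2:lead b6 ->
6. deliver 2→0:  <0:foll b6 ->
7. deliver 0→2:  nop
8. propose(2,'y'):  nop
9. deliver 2→3:  <3:foll b6 y>
10. deliver 3→2:  nop
11. deliver 2→1:  <1:foll b6 y>
12. deliver 1→2:  <2:lead b6 y>
13. timeout(2):  <2:cand b10 y>
14. deliver 2→1:  <1:foll b10 y>
15. deliver 1→2:  nop
16. deliver 2→3:  <3:foll b10 y>
17. deliver 3→2:  <2:lead b10 y>
18. deliver 2→0:  <0:foll b6 y>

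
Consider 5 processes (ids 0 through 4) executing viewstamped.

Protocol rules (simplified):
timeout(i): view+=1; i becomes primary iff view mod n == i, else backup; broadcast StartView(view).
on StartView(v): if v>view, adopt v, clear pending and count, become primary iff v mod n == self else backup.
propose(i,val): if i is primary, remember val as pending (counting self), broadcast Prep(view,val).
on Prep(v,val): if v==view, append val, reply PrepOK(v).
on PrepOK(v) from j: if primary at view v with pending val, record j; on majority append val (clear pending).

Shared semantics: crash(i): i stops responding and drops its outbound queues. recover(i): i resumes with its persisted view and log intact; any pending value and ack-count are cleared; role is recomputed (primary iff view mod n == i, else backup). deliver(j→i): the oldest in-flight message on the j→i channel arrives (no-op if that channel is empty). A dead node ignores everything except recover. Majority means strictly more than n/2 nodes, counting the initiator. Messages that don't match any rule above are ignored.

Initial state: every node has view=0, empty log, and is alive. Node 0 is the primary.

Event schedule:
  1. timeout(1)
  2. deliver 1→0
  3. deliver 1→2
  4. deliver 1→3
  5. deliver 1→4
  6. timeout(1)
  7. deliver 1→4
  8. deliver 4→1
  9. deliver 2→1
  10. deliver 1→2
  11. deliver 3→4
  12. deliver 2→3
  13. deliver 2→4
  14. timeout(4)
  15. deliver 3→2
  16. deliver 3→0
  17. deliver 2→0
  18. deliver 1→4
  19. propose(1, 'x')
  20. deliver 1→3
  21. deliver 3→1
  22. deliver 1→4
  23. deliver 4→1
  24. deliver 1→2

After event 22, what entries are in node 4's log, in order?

empty

after 1 — timeout(1): n1:prim/v1/[-]
after 2 — deliver 1→0: n0:back/v1/[-]
after 3 — deliver 1→2: n2:back/v1/[-]
after 4 — deliver 1→3: n3:back/v1/[-]
after 5 — deliver 1→4: n4:back/v1/[-]
after 6 — timeout(1): n1:back/v2/[-]
after 7 — deliver 1→4: n4:back/v2/[-]
after 8 — deliver 4→1: ·
after 9 — deliver 2→1: ·
after 10 — deliver 1→2: n2:prim/v2/[-]
after 11 — deliver 3→4: ·
after 12 — deliver 2→3: ·
after 13 — deliver 2→4: ·
after 14 — timeout(4): n4:back/v3/[-]
after 15 — deliver 3→2: ·
after 16 — deliver 3→0: ·
after 17 — deliver 2→0: ·
after 18 — deliver 1→4: ·
after 19 — propose(1,'x'): ·
after 20 — deliver 1→3: n3:back/v2/[-]
after 21 — deliver 3→1: ·
after 22 — deliver 1→4: ·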